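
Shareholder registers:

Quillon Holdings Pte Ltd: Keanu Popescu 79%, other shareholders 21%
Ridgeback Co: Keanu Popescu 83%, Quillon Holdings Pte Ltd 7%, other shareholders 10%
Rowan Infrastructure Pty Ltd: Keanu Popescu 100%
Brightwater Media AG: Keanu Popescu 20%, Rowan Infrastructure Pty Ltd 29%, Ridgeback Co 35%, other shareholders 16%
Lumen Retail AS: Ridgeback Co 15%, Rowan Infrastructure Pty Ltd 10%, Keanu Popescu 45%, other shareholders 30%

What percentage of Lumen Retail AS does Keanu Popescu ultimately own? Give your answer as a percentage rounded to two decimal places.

Keanu reaches Lumen along 4 paths.
Via Ridgeback: 83% × 15% = 12.45%.
Via Quillon → Ridgeback: 79% × 7% × 15% = 0.8295%.
Via Rowan: 100% × 10% = 10%.
Direct stake: 45% = 45%.
Total: 12.45% + 0.8295% + 10% + 45% = 68.2795%.
Rounded: 68.28%.

68.28%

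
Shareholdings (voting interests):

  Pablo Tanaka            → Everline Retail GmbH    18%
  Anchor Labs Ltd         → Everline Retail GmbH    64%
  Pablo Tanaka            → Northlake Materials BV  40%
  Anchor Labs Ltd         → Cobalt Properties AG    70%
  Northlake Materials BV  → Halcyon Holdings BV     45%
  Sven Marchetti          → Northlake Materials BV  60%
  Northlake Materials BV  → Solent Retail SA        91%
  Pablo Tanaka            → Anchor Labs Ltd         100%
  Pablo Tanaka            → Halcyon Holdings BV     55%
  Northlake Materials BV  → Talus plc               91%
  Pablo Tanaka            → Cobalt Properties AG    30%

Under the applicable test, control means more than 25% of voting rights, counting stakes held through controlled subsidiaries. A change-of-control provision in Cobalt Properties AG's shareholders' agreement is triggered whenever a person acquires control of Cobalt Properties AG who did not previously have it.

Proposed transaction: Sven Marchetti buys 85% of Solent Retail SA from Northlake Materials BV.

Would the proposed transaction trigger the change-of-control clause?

No

The purchase adds only to Sven's holdings (Northlake's stake shrinks), so Sven is the only person who could newly come to control Cobalt.
Sven holds 60% of Northlake, so Sven controls Northlake.
Northlake holds 45% of Halcyon, so Sven controls Halcyon.
Northlake holds 91% of Talus, so Sven controls Talus.
Northlake holds 91% of Solent, so Sven controls Solent.
Neither Sven nor any entity Sven controls holds any voting interest in Cobalt.
So before the transaction, Sven does not control Cobalt.
After the purchase, Sven holds 85% of Solent directly, and Northlake's stake falls to 6%.
Northlake and Sven together hold 6% + 85% = 91% of Solent, so Sven controls Solent.
After the transaction, neither Sven nor any entity Sven controls holds a voting interest in Cobalt, so Sven still does not control it.
No new person acquires control, so the clause is not triggered.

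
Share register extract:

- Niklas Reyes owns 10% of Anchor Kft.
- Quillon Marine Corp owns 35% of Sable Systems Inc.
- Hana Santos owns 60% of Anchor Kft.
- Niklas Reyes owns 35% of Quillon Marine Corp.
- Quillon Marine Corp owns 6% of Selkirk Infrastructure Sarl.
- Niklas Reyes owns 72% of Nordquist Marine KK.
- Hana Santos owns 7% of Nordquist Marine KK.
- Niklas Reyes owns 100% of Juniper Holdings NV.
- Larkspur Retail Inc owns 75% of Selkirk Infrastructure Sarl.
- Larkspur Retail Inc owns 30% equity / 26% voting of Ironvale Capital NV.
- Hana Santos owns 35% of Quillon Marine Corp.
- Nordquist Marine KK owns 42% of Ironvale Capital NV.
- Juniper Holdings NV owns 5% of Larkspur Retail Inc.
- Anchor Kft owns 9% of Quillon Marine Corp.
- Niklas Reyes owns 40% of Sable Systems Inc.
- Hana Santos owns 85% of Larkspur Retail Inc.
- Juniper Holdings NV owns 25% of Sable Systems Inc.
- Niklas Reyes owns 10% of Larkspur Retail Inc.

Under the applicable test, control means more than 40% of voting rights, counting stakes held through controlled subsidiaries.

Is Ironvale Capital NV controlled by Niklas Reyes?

Niklas holds 72% of Nordquist, so Niklas controls Nordquist.
Nordquist holds 42% of Ironvale, so Niklas controls Ironvale.

Yes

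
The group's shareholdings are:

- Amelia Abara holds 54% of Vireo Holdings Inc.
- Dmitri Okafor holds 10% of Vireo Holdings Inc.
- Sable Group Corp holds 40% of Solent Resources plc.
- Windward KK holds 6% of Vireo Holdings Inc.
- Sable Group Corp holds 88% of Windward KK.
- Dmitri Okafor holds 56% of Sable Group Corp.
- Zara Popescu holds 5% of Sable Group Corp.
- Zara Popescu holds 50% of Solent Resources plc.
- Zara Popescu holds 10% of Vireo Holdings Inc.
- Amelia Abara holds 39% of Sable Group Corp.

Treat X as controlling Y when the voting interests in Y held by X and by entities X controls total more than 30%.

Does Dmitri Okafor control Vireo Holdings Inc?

No

Dmitri holds 56% of Sable, so Dmitri controls Sable.
Sable holds 40% of Solent, so Dmitri controls Solent.
Sable holds 88% of Windward, so Dmitri controls Windward.
In Vireo, Dmitri's side holds only 6% + 10% = 16%, not > 30%.
So Dmitri does not control Vireo.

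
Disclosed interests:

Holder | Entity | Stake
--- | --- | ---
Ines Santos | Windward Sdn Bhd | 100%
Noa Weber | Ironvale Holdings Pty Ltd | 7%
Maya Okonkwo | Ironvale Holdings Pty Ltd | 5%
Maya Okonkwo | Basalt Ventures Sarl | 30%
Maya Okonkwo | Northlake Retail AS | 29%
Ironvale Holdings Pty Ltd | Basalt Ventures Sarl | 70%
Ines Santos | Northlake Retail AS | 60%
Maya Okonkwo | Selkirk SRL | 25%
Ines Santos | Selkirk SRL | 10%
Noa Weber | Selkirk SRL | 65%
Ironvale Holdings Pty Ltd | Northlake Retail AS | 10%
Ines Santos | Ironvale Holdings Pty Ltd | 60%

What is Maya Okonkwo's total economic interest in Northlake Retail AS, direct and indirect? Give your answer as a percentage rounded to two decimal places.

Maya reaches Northlake along 2 paths.
Direct stake: 29% = 29%.
Via Ironvale: 5% × 10% = 0.5%.
Total: 29% + 0.5% = 29.5%.
Rounded: 29.50%.

29.50%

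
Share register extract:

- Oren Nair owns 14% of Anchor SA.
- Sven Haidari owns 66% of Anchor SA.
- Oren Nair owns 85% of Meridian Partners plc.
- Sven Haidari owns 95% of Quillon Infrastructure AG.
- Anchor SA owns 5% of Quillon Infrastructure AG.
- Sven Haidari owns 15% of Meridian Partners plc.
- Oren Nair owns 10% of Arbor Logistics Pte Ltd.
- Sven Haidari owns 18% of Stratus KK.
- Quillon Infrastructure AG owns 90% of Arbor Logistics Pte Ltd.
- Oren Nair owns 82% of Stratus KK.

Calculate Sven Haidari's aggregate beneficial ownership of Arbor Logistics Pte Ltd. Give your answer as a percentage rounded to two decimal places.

88.47%

Sven reaches Arbor along 2 paths.
Via Anchor → Quillon: 66% × 5% × 90% = 2.97%.
Via Quillon: 95% × 90% = 85.5%.
Total: 2.97% + 85.5% = 88.47%.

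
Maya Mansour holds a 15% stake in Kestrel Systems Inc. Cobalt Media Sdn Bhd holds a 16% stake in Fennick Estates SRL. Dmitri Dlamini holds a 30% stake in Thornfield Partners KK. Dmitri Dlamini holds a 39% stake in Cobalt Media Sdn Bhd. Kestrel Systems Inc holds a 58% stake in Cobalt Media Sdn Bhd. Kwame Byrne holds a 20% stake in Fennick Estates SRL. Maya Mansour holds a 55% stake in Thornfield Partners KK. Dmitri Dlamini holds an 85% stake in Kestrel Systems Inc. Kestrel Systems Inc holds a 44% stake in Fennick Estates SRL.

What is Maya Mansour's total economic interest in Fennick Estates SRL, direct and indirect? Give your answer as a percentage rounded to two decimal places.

Maya reaches Fennick along 2 paths.
Via Kestrel: 15% × 44% = 6.6%.
Via Kestrel → Cobalt: 15% × 58% × 16% = 1.392%.
Total: 6.6% + 1.392% = 7.992%.
Rounded: 7.99%.

7.99%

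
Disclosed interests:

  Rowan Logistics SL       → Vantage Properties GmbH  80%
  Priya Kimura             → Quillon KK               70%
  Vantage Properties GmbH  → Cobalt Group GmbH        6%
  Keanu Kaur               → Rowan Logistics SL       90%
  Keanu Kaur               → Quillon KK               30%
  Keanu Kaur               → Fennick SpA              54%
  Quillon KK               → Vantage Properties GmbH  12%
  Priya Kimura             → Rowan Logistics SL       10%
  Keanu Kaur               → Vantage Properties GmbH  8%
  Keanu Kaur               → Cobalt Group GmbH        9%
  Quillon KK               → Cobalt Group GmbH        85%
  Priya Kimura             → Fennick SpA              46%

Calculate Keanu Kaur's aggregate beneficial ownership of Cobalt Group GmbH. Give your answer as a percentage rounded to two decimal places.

Keanu reaches Cobalt along 5 paths.
Via Quillon: 30% × 85% = 25.5%.
Direct stake: 9% = 9%.
Via Rowan → Vantage: 90% × 80% × 6% = 4.32%.
Via Quillon → Vantage: 30% × 12% × 6% = 0.216%.
Via Vantage: 8% × 6% = 0.48%.
Total: 25.5% + 9% + 4.32% + 0.216% + 0.48% = 39.516%.
Rounded: 39.52%.

39.52%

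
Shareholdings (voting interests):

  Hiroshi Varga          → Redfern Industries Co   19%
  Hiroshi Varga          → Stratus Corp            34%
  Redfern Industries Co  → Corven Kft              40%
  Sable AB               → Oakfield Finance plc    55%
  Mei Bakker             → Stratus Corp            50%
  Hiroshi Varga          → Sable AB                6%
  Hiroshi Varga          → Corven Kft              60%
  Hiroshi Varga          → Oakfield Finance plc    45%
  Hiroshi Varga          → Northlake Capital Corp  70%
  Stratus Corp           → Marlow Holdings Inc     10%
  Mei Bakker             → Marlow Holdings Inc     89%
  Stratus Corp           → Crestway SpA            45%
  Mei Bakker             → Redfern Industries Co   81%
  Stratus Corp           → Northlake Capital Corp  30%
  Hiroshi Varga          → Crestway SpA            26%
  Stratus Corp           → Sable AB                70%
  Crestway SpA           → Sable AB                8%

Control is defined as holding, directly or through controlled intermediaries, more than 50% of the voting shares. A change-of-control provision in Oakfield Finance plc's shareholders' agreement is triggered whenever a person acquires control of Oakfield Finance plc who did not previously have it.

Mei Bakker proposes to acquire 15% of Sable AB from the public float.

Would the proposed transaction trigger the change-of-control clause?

No

The purchase changes only Mei's holdings, so Mei is the only person who could newly come to control Oakfield.
Mei holds 89% of Marlow, so Mei controls Marlow.
Mei holds 81% of Redfern, so Mei controls Redfern.
Neither Mei nor any entity Mei controls holds any voting interest in Oakfield.
So before the transaction, Mei does not control Oakfield.
After the purchase, Mei holds 15% of Sable directly.
Mei's side now holds 15% of Sable, not > 50%, so Mei still does not control Sable.
After the transaction, neither Mei nor any entity Mei controls holds a voting interest in Oakfield, so Mei still does not control it.
No new person acquires control, so the clause is not triggered.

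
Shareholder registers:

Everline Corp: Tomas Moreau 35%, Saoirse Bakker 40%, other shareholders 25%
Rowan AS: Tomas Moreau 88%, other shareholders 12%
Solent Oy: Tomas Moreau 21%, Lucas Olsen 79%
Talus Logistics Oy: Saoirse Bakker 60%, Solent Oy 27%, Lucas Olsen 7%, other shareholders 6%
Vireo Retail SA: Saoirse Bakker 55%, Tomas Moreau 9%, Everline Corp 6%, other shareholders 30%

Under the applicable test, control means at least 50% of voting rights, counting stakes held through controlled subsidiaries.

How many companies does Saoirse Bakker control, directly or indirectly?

Saoirse holds 60% of Talus, so Saoirse controls Talus.
Saoirse holds 55% of Vireo, so Saoirse controls Vireo.
No other company's threshold is met.
Saoirse controls 2 companies.

2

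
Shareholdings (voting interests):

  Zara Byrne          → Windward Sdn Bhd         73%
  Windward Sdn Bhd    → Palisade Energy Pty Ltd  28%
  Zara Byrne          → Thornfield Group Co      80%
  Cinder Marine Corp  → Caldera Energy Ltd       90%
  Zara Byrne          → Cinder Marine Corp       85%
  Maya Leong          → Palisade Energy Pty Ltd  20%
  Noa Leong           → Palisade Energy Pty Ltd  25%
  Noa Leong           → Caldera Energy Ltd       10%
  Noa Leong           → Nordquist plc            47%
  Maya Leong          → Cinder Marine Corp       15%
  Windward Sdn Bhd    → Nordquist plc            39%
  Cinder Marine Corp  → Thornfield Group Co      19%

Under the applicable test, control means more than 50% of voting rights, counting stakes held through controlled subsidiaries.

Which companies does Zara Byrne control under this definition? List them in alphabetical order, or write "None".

Caldera Energy Ltd, Cinder Marine Corp, Thornfield Group Co, Windward Sdn Bhd

Zara holds 73% of Windward, so Zara controls Windward.
Zara holds 85% of Cinder, so Zara controls Cinder.
Cinder holds 90% of Caldera, so Zara controls Caldera.
Cinder and Zara together hold 19% + 80% = 99% of Thornfield, so Zara controls Thornfield.
No other company's threshold is met.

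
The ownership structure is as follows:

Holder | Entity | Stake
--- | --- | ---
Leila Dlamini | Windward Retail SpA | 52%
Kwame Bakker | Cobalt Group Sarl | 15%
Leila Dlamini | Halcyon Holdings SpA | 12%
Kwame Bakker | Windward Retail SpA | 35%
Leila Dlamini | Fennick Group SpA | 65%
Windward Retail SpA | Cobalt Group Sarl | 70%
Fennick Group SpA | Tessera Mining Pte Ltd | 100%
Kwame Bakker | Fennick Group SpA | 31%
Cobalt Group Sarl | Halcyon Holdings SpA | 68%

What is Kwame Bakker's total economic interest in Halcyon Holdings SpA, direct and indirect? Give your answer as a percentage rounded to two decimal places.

Kwame reaches Halcyon along 2 paths.
Via Windward → Cobalt: 35% × 70% × 68% = 16.66%.
Via Cobalt: 15% × 68% = 10.2%.
Total: 16.66% + 10.2% = 26.86%.

26.86%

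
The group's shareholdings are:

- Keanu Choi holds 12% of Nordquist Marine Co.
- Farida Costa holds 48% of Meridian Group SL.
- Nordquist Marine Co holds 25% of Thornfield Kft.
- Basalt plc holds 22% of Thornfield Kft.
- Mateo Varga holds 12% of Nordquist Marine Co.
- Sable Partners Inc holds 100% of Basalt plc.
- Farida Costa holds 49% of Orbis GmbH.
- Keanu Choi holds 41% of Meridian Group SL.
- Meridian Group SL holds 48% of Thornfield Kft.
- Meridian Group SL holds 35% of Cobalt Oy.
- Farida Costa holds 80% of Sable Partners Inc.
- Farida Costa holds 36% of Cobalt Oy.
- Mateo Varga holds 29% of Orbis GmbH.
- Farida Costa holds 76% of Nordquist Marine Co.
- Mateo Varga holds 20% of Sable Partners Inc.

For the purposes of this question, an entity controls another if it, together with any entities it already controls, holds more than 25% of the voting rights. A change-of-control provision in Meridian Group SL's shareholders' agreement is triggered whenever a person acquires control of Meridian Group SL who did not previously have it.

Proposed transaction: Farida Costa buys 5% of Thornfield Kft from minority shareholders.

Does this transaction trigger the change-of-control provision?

The purchase changes only Farida's holdings, so Farida is the only person who could newly come to control Meridian.
Farida holds 48% of Meridian, so Farida controls Meridian.
So Farida already controls Meridian before the transaction.
After the purchase, Farida holds 5% of Thornfield directly.
Farida controlled Meridian already, so this is not a new person acquiring control; every other person's position is unchanged or reduced.
No new person acquires control, so the clause is not triggered.

No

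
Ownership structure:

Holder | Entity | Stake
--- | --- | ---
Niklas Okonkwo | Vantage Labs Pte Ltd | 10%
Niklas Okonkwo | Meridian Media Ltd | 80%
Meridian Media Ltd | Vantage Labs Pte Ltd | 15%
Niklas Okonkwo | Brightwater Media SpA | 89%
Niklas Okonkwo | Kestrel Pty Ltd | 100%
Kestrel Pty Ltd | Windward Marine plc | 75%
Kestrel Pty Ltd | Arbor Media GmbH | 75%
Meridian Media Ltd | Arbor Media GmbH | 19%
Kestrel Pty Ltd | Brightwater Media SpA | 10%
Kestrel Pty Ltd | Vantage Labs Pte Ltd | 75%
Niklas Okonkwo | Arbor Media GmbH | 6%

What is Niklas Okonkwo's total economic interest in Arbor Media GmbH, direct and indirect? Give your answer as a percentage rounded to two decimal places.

Niklas reaches Arbor along 3 paths.
Direct stake: 6% = 6%.
Via Kestrel: 100% × 75% = 75%.
Via Meridian: 80% × 19% = 15.2%.
Total: 6% + 75% + 15.2% = 96.2%.
Rounded: 96.20%.

96.20%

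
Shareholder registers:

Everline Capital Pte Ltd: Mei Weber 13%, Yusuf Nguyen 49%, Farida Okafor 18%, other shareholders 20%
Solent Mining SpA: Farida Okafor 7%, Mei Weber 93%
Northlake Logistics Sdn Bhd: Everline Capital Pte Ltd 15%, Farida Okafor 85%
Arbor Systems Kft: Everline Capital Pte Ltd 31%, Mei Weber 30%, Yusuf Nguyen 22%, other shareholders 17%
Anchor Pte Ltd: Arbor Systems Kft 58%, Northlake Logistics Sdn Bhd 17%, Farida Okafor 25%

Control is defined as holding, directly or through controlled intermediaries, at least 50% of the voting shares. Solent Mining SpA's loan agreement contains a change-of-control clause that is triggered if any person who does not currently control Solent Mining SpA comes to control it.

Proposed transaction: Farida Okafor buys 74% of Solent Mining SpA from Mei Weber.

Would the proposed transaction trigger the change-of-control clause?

Yes

The purchase adds only to Farida's holdings (Mei's stake shrinks), so Farida is the only person who could newly come to control Solent.
Farida holds 85% of Northlake, so Farida controls Northlake.
In Solent, Farida's side holds only 7%, not ≥ 50%.
So before the transaction, Farida does not control Solent.
After the purchase, Farida's direct stake in Solent rises to 7% + 74% = 81%, and Mei's stake falls to 19%.
Farida holds 81% of Solent, so Farida controls Solent.
Farida did not control Solent before and does after, so the clause is triggered.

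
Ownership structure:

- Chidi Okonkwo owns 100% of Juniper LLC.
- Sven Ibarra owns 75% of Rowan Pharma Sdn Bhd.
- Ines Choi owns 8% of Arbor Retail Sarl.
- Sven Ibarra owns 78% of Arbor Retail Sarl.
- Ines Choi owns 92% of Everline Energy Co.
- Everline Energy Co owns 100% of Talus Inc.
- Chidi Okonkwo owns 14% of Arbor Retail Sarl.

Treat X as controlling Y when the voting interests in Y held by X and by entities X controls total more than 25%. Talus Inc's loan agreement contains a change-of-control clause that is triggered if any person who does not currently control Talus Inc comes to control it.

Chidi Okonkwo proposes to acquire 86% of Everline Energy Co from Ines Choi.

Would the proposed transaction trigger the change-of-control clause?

The purchase adds only to Chidi's holdings (Ines's stake shrinks), so Chidi is the only person who could newly come to control Talus.
Chidi holds 100% of Juniper, so Chidi controls Juniper.
Neither Chidi nor any entity Chidi controls holds any voting interest in Talus.
So before the transaction, Chidi does not control Talus.
After the purchase, Chidi holds 86% of Everline directly, and Ines's stake falls to 6%.
Chidi holds 86% of Everline, so Chidi controls Everline.
Everline holds 100% of Talus, so Chidi controls Talus.
Chidi did not control Talus before and does after, so the clause is triggered.

Yes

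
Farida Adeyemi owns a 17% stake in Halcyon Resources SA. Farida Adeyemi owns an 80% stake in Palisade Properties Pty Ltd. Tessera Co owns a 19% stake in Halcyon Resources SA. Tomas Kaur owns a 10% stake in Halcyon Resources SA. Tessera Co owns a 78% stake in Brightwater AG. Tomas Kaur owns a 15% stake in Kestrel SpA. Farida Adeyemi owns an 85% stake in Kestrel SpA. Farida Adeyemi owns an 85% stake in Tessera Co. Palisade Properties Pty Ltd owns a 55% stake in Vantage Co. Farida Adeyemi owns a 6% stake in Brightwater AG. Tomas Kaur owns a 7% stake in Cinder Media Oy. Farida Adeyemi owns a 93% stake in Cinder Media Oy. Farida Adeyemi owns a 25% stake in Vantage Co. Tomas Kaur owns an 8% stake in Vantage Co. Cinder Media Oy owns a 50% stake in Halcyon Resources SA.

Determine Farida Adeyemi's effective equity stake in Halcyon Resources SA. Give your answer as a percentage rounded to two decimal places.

Farida reaches Halcyon along 3 paths.
Via Tessera: 85% × 19% = 16.15%.
Via Cinder: 93% × 50% = 46.5%.
Direct stake: 17% = 17%.
Total: 16.15% + 46.5% + 17% = 79.65%.

79.65%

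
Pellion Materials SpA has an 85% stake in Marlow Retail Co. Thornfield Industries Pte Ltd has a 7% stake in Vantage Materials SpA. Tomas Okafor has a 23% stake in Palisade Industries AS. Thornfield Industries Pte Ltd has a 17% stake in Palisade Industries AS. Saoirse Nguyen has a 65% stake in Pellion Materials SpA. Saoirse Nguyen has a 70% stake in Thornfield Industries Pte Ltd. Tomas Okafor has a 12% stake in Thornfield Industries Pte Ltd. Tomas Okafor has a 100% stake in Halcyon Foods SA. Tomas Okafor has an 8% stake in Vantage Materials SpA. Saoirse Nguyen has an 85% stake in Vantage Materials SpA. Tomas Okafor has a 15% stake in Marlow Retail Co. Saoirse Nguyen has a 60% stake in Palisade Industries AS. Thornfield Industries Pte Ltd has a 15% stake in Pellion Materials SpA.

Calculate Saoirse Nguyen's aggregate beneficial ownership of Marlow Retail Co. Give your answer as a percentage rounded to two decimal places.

64.18%

Saoirse reaches Marlow along 2 paths.
Via Thornfield → Pellion: 70% × 15% × 85% = 8.925%.
Via Pellion: 65% × 85% = 55.25%.
Total: 8.925% + 55.25% = 64.175%.
Rounded: 64.18%.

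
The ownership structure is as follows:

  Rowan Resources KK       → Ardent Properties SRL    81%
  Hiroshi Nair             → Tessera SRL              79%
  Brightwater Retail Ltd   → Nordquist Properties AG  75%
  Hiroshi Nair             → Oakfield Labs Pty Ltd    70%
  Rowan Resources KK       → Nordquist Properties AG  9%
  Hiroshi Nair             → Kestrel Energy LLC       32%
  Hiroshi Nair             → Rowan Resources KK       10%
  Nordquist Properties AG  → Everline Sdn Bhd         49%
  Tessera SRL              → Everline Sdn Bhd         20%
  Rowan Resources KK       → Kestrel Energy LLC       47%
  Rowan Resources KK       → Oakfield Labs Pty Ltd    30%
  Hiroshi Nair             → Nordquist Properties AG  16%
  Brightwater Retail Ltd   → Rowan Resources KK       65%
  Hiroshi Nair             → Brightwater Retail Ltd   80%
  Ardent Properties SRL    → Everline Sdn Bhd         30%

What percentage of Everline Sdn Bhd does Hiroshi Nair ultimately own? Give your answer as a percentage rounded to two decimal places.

70.84%

Hiroshi reaches Everline along 7 paths.
Via Rowan → Ardent: 10% × 81% × 30% = 2.43%.
Via Brightwater → Rowan → Ardent: 80% × 65% × 81% × 30% = 12.636%.
Via Tessera: 79% × 20% = 15.8%.
Via Rowan → Nordquist: 10% × 9% × 49% = 0.441%.
Via Brightwater → Rowan → Nordquist: 80% × 65% × 9% × 49% = 2.2932%.
Via Nordquist: 16% × 49% = 7.84%.
Via Brightwater → Nordquist: 80% × 75% × 49% = 29.4%.
Total: 2.43% + 12.636% + 15.8% + 0.441% + 2.2932% + 7.84% + 29.4% = 70.8402%.
Rounded: 70.84%.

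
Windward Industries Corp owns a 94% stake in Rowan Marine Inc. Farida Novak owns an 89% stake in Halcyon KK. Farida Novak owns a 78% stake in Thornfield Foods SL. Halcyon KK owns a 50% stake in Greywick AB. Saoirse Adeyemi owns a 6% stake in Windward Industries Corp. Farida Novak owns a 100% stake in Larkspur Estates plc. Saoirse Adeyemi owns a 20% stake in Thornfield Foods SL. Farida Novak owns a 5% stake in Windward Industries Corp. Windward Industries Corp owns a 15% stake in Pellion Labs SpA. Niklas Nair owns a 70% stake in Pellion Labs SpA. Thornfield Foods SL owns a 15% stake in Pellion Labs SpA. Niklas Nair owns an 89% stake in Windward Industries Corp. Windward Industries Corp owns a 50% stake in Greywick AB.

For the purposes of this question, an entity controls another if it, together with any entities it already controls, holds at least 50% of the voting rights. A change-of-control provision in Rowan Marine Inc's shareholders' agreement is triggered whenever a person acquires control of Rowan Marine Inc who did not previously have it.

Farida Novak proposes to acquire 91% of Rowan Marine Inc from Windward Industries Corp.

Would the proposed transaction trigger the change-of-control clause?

Yes

The purchase adds only to Farida's holdings (Windward's stake shrinks), so Farida is the only person who could newly come to control Rowan.
Farida holds 89% of Halcyon, so Farida controls Halcyon.
Farida holds 78% of Thornfield, so Farida controls Thornfield.
Farida holds 100% of Larkspur, so Farida controls Larkspur.
Halcyon holds 50% of Greywick, so Farida controls Greywick.
Neither Farida nor any entity Farida controls holds any voting interest in Rowan.
So before the transaction, Farida does not control Rowan.
After the purchase, Farida holds 91% of Rowan directly, and Windward's stake falls to 3%.
Farida holds 91% of Rowan, so Farida controls Rowan.
Farida did not control Rowan before and does after, so the clause is triggered.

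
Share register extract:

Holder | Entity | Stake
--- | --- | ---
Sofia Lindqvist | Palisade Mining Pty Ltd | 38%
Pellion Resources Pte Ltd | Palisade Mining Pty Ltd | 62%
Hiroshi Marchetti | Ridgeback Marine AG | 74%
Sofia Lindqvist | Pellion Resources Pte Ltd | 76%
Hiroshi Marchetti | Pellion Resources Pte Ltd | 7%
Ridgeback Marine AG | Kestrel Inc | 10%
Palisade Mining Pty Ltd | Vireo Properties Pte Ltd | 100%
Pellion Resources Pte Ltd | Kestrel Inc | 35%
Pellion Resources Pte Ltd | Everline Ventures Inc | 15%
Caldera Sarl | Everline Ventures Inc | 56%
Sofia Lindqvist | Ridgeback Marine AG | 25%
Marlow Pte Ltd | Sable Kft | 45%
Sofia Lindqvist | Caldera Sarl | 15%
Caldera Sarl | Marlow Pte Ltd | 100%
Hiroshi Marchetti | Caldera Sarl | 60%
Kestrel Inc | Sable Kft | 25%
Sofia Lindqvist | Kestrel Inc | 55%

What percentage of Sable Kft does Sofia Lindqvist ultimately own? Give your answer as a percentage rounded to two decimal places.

27.78%

Sofia reaches Sable along 4 paths.
Via Pellion → Kestrel: 76% × 35% × 25% = 6.65%.
Via Ridgeback → Kestrel: 25% × 10% × 25% = 0.625%.
Via Kestrel: 55% × 25% = 13.75%.
Via Caldera → Marlow: 15% × 100% × 45% = 6.75%.
Total: 6.65% + 0.625% + 13.75% + 6.75% = 27.775%.
Rounded: 27.78%.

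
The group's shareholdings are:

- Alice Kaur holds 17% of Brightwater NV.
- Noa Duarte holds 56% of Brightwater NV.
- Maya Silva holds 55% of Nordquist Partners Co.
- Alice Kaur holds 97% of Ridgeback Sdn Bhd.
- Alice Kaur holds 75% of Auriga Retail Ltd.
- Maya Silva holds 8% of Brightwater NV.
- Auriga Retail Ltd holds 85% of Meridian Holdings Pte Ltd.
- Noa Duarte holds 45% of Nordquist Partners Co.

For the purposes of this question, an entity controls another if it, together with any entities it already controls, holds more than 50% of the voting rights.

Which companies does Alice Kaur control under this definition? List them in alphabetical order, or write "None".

Auriga Retail Ltd, Meridian Holdings Pte Ltd, Ridgeback Sdn Bhd

Alice holds 75% of Auriga, so Alice controls Auriga.
Auriga holds 85% of Meridian, so Alice controls Meridian.
Alice holds 97% of Ridgeback, so Alice controls Ridgeback.
No other company's threshold is met.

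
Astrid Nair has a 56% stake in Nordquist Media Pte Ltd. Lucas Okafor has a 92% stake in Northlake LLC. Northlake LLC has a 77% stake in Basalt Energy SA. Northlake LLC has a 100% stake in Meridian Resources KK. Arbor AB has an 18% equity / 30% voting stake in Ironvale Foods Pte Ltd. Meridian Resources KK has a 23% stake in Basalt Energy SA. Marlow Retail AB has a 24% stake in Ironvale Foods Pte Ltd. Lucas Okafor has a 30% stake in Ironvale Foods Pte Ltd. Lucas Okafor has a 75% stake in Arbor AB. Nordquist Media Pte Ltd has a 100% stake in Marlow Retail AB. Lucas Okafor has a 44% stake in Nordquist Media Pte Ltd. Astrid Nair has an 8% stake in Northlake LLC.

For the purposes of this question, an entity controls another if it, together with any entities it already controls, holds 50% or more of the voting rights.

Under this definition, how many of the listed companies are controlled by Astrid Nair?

2

Astrid holds 56% of Nordquist, so Astrid controls Nordquist.
Nordquist holds 100% of Marlow, so Astrid controls Marlow.
No other company's threshold is met.
Astrid controls 2 companies.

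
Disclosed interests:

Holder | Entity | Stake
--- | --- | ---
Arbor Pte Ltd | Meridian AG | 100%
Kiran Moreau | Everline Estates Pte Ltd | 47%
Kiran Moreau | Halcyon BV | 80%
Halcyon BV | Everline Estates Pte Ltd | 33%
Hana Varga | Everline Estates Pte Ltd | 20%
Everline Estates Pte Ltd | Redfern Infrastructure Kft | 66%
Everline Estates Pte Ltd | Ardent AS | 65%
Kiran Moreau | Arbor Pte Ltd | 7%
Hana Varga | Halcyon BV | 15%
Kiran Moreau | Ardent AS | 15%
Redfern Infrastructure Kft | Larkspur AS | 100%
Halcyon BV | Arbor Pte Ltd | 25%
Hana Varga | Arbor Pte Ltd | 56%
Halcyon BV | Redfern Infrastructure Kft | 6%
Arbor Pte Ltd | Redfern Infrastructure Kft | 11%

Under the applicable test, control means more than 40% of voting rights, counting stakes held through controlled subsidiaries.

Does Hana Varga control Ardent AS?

Hana holds 56% of Arbor, so Hana controls Arbor.
Arbor holds 100% of Meridian, so Hana controls Meridian.
Neither Hana nor any entity Hana controls holds any voting interest in Ardent.
So Hana does not control Ardent.

No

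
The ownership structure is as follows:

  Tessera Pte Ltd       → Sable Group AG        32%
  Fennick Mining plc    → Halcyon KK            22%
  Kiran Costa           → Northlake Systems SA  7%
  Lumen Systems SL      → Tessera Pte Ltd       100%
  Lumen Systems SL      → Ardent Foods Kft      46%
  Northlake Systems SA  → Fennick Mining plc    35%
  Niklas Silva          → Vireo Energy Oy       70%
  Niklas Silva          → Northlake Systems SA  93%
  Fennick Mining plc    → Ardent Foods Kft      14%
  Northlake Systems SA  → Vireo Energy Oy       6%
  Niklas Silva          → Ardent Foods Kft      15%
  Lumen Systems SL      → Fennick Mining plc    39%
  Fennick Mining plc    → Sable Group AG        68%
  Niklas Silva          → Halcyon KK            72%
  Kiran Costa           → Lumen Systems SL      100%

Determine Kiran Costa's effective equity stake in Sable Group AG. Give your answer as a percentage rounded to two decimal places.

60.19%

Kiran reaches Sable along 3 paths.
Via Lumen → Fennick: 100% × 39% × 68% = 26.52%.
Via Northlake → Fennick: 7% × 35% × 68% = 1.666%.
Via Lumen → Tessera: 100% × 100% × 32% = 32%.
Total: 26.52% + 1.666% + 32% = 60.186%.
Rounded: 60.19%.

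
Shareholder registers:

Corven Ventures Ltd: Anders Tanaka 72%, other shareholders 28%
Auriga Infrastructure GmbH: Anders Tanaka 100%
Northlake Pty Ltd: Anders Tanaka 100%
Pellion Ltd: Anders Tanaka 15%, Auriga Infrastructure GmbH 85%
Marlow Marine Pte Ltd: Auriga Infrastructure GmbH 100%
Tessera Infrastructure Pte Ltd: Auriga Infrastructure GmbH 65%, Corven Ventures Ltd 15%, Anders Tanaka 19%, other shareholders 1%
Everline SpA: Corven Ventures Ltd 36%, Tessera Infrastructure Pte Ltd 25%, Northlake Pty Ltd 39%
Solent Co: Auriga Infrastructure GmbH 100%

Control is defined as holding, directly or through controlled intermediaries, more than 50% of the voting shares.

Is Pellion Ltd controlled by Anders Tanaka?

Yes

Anders holds 100% of Auriga, so Anders controls Auriga.
Anders and Auriga together hold 15% + 85% = 100% of Pellion, so Anders controls Pellion.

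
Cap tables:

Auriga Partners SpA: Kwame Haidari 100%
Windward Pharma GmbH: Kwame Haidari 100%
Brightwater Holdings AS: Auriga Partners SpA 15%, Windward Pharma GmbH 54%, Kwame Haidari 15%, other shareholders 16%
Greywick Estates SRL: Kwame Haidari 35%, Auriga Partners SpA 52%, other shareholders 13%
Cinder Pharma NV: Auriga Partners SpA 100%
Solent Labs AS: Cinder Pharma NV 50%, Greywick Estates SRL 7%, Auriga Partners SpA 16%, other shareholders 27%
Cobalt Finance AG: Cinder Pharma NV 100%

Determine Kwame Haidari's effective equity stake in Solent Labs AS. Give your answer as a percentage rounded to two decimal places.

72.09%

Kwame reaches Solent along 4 paths.
Via Auriga → Cinder: 100% × 100% × 50% = 50%.
Via Greywick: 35% × 7% = 2.45%.
Via Auriga → Greywick: 100% × 52% × 7% = 3.64%.
Via Auriga: 100% × 16% = 16%.
Total: 50% + 2.45% + 3.64% + 16% = 72.09%.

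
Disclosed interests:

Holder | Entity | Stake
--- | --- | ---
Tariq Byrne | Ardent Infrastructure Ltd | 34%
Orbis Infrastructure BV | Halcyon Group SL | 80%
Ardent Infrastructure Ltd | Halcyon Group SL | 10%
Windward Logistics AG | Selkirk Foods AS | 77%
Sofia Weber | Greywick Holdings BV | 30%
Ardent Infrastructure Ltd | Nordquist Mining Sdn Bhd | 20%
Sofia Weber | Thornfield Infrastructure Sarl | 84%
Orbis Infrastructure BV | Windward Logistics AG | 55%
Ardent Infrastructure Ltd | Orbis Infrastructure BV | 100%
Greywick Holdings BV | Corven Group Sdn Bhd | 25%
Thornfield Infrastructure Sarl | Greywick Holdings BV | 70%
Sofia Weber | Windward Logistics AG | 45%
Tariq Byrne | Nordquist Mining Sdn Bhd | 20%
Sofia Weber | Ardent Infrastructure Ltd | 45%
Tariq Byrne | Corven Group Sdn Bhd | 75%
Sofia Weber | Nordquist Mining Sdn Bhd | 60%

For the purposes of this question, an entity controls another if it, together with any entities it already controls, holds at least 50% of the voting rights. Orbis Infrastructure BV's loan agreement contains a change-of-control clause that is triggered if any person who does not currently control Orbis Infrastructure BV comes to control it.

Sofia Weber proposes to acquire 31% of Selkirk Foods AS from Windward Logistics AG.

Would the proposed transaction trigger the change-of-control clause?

No

The purchase adds only to Sofia's holdings (Windward's stake shrinks), so Sofia is the only person who could newly come to control Orbis.
Sofia holds 84% of Thornfield, so Sofia controls Thornfield.
Sofia and Thornfield together hold 30% + 70% = 100% of Greywick, so Sofia controls Greywick.
Sofia holds 60% of Nordquist, so Sofia controls Nordquist.
Neither Sofia nor any entity Sofia controls holds any voting interest in Orbis.
So before the transaction, Sofia does not control Orbis.
After the purchase, Sofia holds 31% of Selkirk directly, and Windward's stake falls to 46%.
Sofia's side now holds 31% of Selkirk, not ≥ 50%, so Sofia still does not control Selkirk.
After the transaction, neither Sofia nor any entity Sofia controls holds a voting interest in Orbis, so Sofia still does not control it.
No new person acquires control, so the clause is not triggered.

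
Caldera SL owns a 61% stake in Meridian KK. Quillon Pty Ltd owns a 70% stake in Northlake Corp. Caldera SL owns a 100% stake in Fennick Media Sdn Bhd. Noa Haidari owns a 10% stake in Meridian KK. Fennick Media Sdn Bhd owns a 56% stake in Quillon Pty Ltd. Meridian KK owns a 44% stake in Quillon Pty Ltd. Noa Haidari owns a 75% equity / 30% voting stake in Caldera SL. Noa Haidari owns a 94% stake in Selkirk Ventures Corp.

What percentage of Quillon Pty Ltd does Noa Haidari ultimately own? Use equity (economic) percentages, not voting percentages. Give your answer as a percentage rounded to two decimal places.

Noa reaches Quillon along 3 paths.
Via Caldera → Meridian: 75% × 61% × 44% = 20.13%.
Via Meridian: 10% × 44% = 4.4%.
Via Caldera → Fennick: 75% × 100% × 56% = 42%.
Total: 20.13% + 4.4% + 42% = 66.53%.

66.53%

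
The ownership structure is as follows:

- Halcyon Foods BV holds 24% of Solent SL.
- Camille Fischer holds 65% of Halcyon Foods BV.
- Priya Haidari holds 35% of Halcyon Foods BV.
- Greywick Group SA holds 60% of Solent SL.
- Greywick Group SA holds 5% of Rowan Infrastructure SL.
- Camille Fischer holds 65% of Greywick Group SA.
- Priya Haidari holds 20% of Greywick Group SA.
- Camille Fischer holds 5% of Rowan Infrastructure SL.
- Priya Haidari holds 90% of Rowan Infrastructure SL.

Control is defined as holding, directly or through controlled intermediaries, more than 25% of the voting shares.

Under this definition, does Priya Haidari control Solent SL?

Priya holds 35% of Halcyon, so Priya controls Halcyon.
Priya holds 90% of Rowan, so Priya controls Rowan.
In Solent, Priya's side holds only 24%, not > 25%.
So Priya does not control Solent.

No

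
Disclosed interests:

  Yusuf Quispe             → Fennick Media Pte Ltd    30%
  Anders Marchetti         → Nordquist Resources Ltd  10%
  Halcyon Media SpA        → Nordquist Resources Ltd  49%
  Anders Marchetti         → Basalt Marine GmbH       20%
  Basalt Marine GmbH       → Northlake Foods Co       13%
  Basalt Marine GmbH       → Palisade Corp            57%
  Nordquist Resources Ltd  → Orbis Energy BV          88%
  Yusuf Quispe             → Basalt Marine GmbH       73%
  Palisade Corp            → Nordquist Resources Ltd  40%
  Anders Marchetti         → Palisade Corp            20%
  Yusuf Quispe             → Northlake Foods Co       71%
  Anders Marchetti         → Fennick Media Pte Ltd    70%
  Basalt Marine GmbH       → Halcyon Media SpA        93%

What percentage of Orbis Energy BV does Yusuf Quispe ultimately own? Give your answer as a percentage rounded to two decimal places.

Yusuf reaches Orbis along 2 paths.
Via Basalt → Halcyon → Nordquist: 73% × 93% × 49% × 88% = 29.274168%.
Via Basalt → Palisade → Nordquist: 73% × 57% × 40% × 88% = 14.64672%.
Total: 29.274168% + 14.64672% = 43.920888%.
Rounded: 43.92%.

43.92%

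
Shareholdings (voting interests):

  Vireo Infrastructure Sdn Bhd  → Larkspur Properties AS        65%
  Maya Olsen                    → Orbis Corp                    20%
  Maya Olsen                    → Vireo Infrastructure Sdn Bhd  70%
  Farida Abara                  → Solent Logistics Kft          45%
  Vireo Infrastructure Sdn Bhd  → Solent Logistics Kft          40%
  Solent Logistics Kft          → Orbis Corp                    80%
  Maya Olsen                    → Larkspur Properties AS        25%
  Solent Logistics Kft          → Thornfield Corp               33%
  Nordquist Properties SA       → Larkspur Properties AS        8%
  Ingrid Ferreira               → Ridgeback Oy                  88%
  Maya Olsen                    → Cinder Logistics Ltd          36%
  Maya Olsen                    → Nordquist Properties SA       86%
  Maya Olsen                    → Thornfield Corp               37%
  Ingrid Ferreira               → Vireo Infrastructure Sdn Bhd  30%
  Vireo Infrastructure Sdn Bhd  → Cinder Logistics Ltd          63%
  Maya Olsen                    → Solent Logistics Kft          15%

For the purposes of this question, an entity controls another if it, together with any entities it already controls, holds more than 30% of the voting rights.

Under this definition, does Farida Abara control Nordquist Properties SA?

No

Farida holds 45% of Solent, so Farida controls Solent.
Solent holds 80% of Orbis, so Farida controls Orbis.
Solent holds 33% of Thornfield, so Farida controls Thornfield.
Neither Farida nor any entity Farida controls holds any voting interest in Nordquist.
So Farida does not control Nordquist.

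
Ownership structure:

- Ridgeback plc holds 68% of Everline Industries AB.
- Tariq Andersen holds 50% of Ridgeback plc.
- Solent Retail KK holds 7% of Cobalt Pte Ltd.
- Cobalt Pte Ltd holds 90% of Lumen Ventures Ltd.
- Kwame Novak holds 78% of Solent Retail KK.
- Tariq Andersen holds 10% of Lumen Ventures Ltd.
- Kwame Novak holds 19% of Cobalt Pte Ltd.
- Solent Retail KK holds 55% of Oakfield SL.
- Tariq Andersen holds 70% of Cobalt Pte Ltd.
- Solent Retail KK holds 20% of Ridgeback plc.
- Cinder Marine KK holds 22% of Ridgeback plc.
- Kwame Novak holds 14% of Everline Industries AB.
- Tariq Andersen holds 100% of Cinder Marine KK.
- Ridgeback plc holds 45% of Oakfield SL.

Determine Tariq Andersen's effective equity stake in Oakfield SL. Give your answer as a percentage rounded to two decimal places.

Tariq reaches Oakfield along 2 paths.
Via Ridgeback: 50% × 45% = 22.5%.
Via Cinder → Ridgeback: 100% × 22% × 45% = 9.9%.
Total: 22.5% + 9.9% = 32.4%.
Rounded: 32.40%.

32.40%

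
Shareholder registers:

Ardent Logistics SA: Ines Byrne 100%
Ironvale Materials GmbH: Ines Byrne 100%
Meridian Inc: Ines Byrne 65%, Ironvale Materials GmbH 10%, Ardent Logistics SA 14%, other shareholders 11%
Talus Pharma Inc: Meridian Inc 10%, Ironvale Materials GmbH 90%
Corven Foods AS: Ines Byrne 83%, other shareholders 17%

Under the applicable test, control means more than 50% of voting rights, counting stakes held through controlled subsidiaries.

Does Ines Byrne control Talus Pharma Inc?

Yes

Ines holds 100% of Ardent, so Ines controls Ardent.
Ines holds 100% of Ironvale, so Ines controls Ironvale.
Ines and Ironvale and Ardent together hold 65% + 10% + 14% = 89% of Meridian, so Ines controls Meridian.
Meridian and Ironvale together hold 10% + 90% = 100% of Talus, so Ines controls Talus.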